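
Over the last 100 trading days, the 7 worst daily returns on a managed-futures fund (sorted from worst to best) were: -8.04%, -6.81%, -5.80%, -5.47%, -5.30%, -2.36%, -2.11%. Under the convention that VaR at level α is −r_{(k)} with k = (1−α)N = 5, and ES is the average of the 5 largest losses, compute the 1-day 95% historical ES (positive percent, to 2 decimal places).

The 5 worst returns sum to -31.42%.
ES = −(-31.42%) / 5 = 6.284% ≈ 6.28%.

6.28%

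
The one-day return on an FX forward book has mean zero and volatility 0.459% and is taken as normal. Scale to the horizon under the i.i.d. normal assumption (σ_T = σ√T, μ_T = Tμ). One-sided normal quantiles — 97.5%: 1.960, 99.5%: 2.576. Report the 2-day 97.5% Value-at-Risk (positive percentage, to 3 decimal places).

σ_{2d} = 0.459% × √2 = 0.649%.
VaR = 1.960 × 0.649% = 1.272%.

1.272%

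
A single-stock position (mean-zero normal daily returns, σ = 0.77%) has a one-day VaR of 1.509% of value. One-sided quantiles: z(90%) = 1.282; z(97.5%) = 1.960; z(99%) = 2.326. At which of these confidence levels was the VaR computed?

Implied z = VaR/σ = 1.509 / 0.77 = 1.960.
This matches z(97.5%) = 1.960.

97.5%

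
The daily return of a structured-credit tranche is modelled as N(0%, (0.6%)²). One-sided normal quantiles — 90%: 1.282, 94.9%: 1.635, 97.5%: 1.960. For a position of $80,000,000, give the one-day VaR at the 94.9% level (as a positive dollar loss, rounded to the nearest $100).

VaR = z·σ = 1.635 × 0.6% = 0.981%.
On $80,000,000: 0.00981 × $80,000,000 = $784,800.

$784,800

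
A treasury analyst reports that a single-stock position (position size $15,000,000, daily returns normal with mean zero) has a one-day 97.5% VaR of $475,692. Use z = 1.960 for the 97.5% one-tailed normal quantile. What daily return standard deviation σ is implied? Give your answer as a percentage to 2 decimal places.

1.62%

VaR as a fraction: $475,692 / $15,000,000 = 3.171%.
σ = VaR / z = 3.171% / 1.960 = 1.618%.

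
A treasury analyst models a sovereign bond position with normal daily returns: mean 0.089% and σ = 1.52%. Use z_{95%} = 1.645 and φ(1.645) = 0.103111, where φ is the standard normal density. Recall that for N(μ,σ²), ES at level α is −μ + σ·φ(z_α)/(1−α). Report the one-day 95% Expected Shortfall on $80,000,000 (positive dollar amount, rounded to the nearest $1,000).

Tail multiplier: φ(z)/(1−α) = 0.103111 / 0.05 = 2.062.
ES = −(0.089%) + 1.52% × 2.062 = 3.045%.
On $80,000,000: 0.03045 × $80,000,000 = $2,436,000.

$2,436,000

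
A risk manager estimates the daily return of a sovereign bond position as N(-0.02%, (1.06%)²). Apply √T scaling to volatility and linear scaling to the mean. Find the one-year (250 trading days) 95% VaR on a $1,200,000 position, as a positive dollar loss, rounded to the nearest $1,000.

$391,000

At 95%, z = 1.645.
σ_{250d} = 1.06% × √250 = 16.760%; μ_{250d} = 250 × -0.02% = -5.000%.
VaR = −(-5.000%) + 1.645 × 16.760% = 32.570%.
On $1,200,000: 0.32570 × $1,200,000 = $390,840.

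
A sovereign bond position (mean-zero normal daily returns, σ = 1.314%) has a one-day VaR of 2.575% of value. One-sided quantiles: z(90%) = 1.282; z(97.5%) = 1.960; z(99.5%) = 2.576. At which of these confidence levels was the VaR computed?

Implied z = VaR/σ = 2.575 / 1.314 = 1.960.
This matches z(97.5%) = 1.960.

97.5%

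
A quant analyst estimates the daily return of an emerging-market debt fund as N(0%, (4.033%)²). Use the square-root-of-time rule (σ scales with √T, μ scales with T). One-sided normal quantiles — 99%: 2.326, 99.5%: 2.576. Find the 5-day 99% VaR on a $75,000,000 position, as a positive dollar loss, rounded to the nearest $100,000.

σ_{5d} = 4.033% × √5 = 9.018%.
VaR = 2.326 × 9.018% = 20.976%.
On $75,000,000: 0.20976 × $75,000,000 = $15,732,000.

$15,700,000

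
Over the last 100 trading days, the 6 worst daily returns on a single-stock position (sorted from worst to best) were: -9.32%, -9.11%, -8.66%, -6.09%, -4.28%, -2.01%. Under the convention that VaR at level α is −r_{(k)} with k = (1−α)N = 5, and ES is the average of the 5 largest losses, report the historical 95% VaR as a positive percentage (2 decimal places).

k = 5; the 5th lowest return is -4.28%, so VaR = 4.28%.

4.28%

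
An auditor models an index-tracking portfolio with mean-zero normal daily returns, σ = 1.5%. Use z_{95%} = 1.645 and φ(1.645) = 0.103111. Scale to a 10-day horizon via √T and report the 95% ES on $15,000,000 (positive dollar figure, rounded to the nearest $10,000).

σ_{10d} = 1.5% × √10 = 4.743%.
ES multiplier = φ(z)/(1−α) = 0.103111/0.05 = 2.062.
ES = 4.743% × 2.062 = 9.780%; on $15,000,000: $1,467,000.

$1,470,000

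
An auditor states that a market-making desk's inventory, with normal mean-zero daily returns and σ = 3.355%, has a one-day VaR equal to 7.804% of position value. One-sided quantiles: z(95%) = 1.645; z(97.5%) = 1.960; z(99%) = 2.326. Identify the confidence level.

Implied z = VaR/σ = 7.804 / 3.355 = 2.326.
This matches z(99%) = 2.326.

99%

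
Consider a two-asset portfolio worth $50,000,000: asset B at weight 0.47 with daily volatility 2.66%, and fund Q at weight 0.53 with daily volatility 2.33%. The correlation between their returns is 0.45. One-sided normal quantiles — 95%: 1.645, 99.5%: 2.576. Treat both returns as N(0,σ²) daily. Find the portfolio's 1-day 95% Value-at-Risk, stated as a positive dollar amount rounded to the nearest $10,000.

$1,740,000

σ_p² = 0.47²·2.66² + 0.53²·2.33² + 2·0.45·0.47·0.53·2.66·2.33 = 4.4775 (%²).
σ_p = √4.4775 = 2.116%.
VaR = 1.645 × 2.116% = 3.481%; on $50,000,000 that is $1,740,500.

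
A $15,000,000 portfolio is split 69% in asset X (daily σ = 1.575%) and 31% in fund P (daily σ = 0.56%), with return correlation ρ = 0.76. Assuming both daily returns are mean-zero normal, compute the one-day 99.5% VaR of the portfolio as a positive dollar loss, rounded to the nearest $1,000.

σ_p² = 0.69²·1.575² + 0.31²·0.56² + 2·0.76·0.69·0.31·1.575·0.56 = 1.4979 (%²).
σ_p = √1.4979 = 1.224%.
At 99.5%, z = 2.576.
VaR = 2.576 × 1.224% = 3.153%; on $15,000,000 that is $472,950.

$473,000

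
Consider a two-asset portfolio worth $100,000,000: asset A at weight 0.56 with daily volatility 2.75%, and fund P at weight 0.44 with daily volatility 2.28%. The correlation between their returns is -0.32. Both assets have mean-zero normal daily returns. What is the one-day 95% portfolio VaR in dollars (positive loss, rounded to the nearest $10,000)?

$2,540,000

σ_p² = 0.56²·2.75² + 0.44²·2.28² + 2·-0.32·0.56·0.44·2.75·2.28 = 2.3893 (%²).
σ_p = √2.3893 = 1.546%.
At 95%, z = 1.645.
VaR = 1.645 × 1.546% = 2.543%; on $100,000,000 that is $2,543,000.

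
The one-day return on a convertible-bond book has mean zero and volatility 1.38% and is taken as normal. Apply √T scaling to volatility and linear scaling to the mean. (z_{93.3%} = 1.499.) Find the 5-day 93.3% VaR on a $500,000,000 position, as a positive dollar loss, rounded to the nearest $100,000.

$23,100,000

σ_{5d} = 1.38% × √5 = 3.086%.
VaR = 1.499 × 3.086% = 4.626%.
On $500,000,000: 0.04626 × $500,000,000 = $23,130,000.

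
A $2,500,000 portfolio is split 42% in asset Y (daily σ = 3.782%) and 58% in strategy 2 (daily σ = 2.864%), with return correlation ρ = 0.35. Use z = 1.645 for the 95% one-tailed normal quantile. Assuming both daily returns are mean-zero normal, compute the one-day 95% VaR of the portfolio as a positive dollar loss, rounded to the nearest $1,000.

σ_p² = 0.42²·3.782² + 0.58²·2.864² + 2·0.35·0.42·0.58·3.782·2.864 = 7.1295 (%²).
σ_p = √7.1295 = 2.670%.
VaR = 1.645 × 2.670% = 4.392%; on $2,500,000 that is $109,800.

$110,000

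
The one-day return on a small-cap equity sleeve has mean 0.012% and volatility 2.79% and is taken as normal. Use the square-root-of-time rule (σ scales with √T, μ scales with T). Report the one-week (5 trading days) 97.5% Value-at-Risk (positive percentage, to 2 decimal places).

12.17%

At 97.5%, z = 1.960.
σ_{5d} = 2.79% × √5 = 6.239%; μ_{5d} = 5 × 0.012% = 0.060%.
VaR = −(0.060%) + 1.960 × 6.239% = 12.168%.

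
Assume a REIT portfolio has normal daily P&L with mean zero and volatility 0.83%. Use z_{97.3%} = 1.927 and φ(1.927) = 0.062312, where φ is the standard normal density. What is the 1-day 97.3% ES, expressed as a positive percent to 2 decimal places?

Tail multiplier: φ(z)/(1−α) = 0.062312 / 0.027 = 2.308.
ES = 0.83% × 2.308 = 1.916%.

1.92%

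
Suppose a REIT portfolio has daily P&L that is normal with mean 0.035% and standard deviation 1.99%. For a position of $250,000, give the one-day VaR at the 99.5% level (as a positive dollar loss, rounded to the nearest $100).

$12,700

At 99.5% one-sided, z = 2.576.
VaR = −μ + z·σ = −(0.035%) + 2.576 × 1.99% = 5.091%.
On $250,000: 0.05091 × $250,000 = $12,728.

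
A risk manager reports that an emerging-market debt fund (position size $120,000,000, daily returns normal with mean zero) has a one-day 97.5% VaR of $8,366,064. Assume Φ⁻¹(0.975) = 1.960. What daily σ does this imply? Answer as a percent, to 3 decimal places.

VaR as a fraction: $8,366,064 / $120,000,000 = 6.972%.
σ = VaR / z = 6.972% / 1.960 = 3.557%.

3.557%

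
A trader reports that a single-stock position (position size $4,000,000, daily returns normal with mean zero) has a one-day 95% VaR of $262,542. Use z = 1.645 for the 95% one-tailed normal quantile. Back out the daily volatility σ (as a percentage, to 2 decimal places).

3.99%

VaR as a fraction: $262,542 / $4,000,000 = 6.564%.
σ = VaR / z = 6.564% / 1.645 = 3.990%.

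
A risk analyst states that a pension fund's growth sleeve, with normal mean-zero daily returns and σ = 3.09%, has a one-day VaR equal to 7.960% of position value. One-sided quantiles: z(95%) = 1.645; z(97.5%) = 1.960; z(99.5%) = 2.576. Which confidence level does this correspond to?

99.5%

Implied z = VaR/σ = 7.960 / 3.09 = 2.576.
This matches z(99.5%) = 2.576.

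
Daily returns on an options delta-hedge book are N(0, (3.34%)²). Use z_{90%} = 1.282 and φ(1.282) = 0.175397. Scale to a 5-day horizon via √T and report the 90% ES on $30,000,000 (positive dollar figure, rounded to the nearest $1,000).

$3,930,000

σ_{5d} = 3.34% × √5 = 7.468%.
ES multiplier = φ(z)/(1−α) = 0.175397/0.1 = 1.754.
ES = 7.468% × 1.754 = 13.099%; on $30,000,000: $3,929,700.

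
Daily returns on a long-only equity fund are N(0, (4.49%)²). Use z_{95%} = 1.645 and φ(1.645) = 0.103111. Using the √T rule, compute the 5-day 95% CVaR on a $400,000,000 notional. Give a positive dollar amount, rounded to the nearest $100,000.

σ_{5d} = 4.49% × √5 = 10.040%.
ES multiplier = φ(z)/(1−α) = 0.103111/0.05 = 2.062.
ES = 10.040% × 2.062 = 20.702%; on $400,000,000: $82,808,000.

$82,800,000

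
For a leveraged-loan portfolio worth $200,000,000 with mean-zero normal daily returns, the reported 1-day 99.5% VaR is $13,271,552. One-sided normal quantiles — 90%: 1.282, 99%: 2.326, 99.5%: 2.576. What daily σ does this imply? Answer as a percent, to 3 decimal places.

2.576%

VaR as a fraction: $13,271,552 / $200,000,000 = 6.636%.
σ = VaR / z = 6.636% / 2.576 = 2.576%.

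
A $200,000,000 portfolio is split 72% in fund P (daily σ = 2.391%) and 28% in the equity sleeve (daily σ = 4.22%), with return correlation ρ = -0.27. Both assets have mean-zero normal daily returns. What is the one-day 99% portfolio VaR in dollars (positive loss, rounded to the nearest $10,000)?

$8,400,000

σ_p² = 0.72²·2.391² + 0.28²·4.22² + 2·-0.27·0.72·0.28·2.391·4.22 = 3.2614 (%²).
σ_p = √3.2614 = 1.806%.
At 99%, z = 2.326.
VaR = 2.326 × 1.806% = 4.201%; on $200,000,000 that is $8,402,000.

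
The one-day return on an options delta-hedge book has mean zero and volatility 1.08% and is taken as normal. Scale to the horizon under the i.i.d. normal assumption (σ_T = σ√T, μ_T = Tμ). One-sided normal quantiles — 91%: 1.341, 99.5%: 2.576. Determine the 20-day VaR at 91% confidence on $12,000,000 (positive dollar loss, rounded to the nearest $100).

$777,200

σ_{20d} = 1.08% × √20 = 4.830%.
VaR = 1.341 × 4.830% = 6.477%.
On $12,000,000: 0.06477 × $12,000,000 = $777,240.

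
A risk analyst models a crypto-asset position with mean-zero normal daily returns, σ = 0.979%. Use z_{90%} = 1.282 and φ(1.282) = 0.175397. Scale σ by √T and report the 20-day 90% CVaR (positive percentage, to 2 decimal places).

σ_{20d} = 0.979% × √20 = 4.378%.
ES multiplier = φ(z)/(1−α) = 0.175397/0.1 = 1.754.
ES = 4.378% × 1.754 = 7.679%.

7.68%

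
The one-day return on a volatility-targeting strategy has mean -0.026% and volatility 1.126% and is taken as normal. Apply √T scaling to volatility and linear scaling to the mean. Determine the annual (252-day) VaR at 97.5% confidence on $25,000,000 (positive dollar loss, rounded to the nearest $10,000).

$10,400,000

At 97.5%, z = 1.960.
σ_{252d} = 1.126% × √252 = 17.875%; μ_{252d} = 252 × -0.026% = -6.552%.
VaR = −(-6.552%) + 1.960 × 17.875% = 41.587%.
On $25,000,000: 0.41587 × $25,000,000 = $10,396,750.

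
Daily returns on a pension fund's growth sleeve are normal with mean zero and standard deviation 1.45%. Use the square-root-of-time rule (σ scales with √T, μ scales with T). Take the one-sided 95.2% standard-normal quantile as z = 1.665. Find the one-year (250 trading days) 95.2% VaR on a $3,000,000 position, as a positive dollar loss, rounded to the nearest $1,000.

$1,145,000

σ_{250d} = 1.45% × √250 = 22.927%.
VaR = 1.665 × 22.927% = 38.173%.
On $3,000,000: 0.38173 × $3,000,000 = $1,145,190.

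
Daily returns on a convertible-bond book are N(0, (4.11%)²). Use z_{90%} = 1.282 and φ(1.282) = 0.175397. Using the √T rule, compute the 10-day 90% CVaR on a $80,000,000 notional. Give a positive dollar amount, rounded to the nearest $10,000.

σ_{10d} = 4.11% × √10 = 12.997%.
ES multiplier = φ(z)/(1−α) = 0.175397/0.1 = 1.754.
ES = 12.997% × 1.754 = 22.797%; on $80,000,000: $18,237,600.

$18,240,000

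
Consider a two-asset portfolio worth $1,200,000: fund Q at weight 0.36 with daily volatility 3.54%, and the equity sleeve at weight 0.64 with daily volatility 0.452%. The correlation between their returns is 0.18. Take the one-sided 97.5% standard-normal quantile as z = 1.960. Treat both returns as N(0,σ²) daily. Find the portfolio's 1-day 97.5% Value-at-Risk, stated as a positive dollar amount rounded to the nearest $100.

$31,900

σ_p² = 0.36²·3.54² + 0.64²·0.452² + 2·0.18·0.36·0.64·3.54·0.452 = 1.8405 (%²).
σ_p = √1.8405 = 1.357%.
VaR = 1.960 × 1.357% = 2.660%; on $1,200,000 that is $31,920.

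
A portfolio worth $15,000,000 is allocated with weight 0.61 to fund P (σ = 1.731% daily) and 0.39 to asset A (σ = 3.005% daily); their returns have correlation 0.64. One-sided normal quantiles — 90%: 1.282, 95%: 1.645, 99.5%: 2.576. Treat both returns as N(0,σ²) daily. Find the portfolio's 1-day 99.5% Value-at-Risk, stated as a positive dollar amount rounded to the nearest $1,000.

$780,000

σ_p² = 0.61²·1.731² + 0.39²·3.005² + 2·0.64·0.61·0.39·1.731·3.005 = 4.0724 (%²).
σ_p = √4.0724 = 2.018%.
VaR = 2.576 × 2.018% = 5.198%; on $15,000,000 that is $779,700.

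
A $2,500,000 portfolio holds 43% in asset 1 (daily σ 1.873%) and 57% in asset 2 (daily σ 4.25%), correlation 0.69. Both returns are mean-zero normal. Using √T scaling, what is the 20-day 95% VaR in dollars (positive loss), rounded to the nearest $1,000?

$558,000

σ_p = √(0.43²·1.873² + 0.57²·4.25² + 2·0.69·0.43·0.57·1.873·4.25) = 3.035%.
σ_{20d} = 3.035% × √20 = 13.573%.
z(95%) = 1.645.
VaR = 1.645 × 13.573% = 22.328%; on $2,500,000 that is $558,200.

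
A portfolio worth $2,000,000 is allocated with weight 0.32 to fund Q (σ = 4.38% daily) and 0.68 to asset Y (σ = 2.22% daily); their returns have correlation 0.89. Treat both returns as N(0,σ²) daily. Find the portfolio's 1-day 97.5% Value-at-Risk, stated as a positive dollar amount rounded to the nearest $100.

$110,900

σ_p² = 0.32²·4.38² + 0.68²·2.22² + 2·0.89·0.32·0.68·4.38·2.22 = 8.0096 (%²).
σ_p = √8.0096 = 2.830%.
At 97.5%, z = 1.960.
VaR = 1.960 × 2.830% = 5.547%; on $2,000,000 that is $110,940.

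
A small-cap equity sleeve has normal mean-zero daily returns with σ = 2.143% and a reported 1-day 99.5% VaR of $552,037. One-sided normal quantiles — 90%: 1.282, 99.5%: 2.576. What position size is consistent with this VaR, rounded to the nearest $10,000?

VaR as a fraction of value: z·σ = 2.576 × 2.143% = 5.52037%.
Position = $552,037 / 0.0552037 = $10,000,004.

$10,000,000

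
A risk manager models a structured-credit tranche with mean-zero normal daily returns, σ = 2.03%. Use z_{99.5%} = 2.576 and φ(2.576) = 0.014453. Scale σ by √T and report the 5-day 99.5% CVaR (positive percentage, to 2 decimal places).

σ_{5d} = 2.03% × √5 = 4.539%.
ES multiplier = φ(z)/(1−α) = 0.014453/0.005 = 2.891.
ES = 4.539% × 2.891 = 13.122%.

13.12%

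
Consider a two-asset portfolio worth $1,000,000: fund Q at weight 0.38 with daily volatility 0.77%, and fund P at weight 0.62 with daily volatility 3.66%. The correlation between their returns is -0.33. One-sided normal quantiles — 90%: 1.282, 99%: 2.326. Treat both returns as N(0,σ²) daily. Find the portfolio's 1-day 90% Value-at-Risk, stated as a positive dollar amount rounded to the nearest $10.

$28,080

σ_p² = 0.38²·0.77² + 0.62²·3.66² + 2·-0.33·0.38·0.62·0.77·3.66 = 4.7967 (%²).
σ_p = √4.7967 = 2.190%.
VaR = 1.282 × 2.190% = 2.808%; on $1,000,000 that is $28,080.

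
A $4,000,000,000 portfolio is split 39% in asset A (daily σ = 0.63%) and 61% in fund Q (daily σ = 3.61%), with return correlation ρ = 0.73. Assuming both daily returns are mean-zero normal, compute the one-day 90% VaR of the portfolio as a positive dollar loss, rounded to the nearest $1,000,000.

σ_p² = 0.39²·0.63² + 0.61²·3.61² + 2·0.73·0.39·0.61·0.63·3.61 = 5.6996 (%²).
σ_p = √5.6996 = 2.387%.
At 90%, z = 1.282.
VaR = 1.282 × 2.387% = 3.060%; on $4,000,000,000 that is $122,400,000.

$122,000,000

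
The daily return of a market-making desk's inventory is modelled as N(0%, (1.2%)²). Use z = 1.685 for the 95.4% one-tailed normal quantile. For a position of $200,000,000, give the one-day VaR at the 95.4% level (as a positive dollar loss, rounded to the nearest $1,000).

VaR = z·σ = 1.685 × 1.2% = 2.022%.
On $200,000,000: 0.02022 × $200,000,000 = $4,044,000.

$4,044,000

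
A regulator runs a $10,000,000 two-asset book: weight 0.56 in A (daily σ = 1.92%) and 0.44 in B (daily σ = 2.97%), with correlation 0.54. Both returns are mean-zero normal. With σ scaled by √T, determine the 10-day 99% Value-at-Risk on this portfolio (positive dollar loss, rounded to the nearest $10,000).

σ_p = √(0.56²·1.92² + 0.44²·2.97² + 2·0.54·0.56·0.44·1.92·2.97) = 2.093%.
σ_{10d} = 2.093% × √10 = 6.619%.
z(99%) = 2.326.
VaR = 2.326 × 6.619% = 15.396%; on $10,000,000 that is $1,539,600.

$1,540,000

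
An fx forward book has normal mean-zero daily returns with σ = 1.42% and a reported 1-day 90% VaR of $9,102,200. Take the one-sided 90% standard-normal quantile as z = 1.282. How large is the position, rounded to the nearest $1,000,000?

VaR as a fraction of value: z·σ = 1.282 × 1.42% = 1.82044%.
Position = $9,102,200 / 0.0182044 = $500,000,000.

$500,000,000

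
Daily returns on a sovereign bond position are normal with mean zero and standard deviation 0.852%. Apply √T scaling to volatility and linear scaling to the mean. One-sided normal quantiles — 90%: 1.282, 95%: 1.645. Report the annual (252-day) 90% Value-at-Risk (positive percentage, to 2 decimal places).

17.34%

σ_{252d} = 0.852% × √252 = 13.525%.
VaR = 1.282 × 13.525% = 17.339%.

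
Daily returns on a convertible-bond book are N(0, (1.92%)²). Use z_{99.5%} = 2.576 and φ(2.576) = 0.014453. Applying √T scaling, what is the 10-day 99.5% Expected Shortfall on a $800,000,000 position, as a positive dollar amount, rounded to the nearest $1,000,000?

σ_{10d} = 1.92% × √10 = 6.072%.
ES multiplier = φ(z)/(1−α) = 0.014453/0.005 = 2.891.
ES = 6.072% × 2.891 = 17.554%; on $800,000,000: $140,432,000.

$140,000,000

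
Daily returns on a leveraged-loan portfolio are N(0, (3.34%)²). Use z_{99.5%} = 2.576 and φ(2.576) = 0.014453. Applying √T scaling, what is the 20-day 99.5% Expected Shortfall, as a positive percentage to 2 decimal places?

43.18%

σ_{20d} = 3.34% × √20 = 14.937%.
ES multiplier = φ(z)/(1−α) = 0.014453/0.005 = 2.891.
ES = 14.937% × 2.891 = 43.183%.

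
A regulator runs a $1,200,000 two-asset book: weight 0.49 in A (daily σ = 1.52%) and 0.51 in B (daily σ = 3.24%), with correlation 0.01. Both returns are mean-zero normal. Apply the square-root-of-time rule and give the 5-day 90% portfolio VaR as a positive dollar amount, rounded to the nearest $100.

σ_p = √(0.49²·1.52² + 0.51²·3.24² + 2·0.01·0.49·0.51·1.52·3.24) = 1.819%.
σ_{5d} = 1.819% × √5 = 4.067%.
z(90%) = 1.282.
VaR = 1.282 × 4.067% = 5.214%; on $1,200,000 that is $62,568.

$62,600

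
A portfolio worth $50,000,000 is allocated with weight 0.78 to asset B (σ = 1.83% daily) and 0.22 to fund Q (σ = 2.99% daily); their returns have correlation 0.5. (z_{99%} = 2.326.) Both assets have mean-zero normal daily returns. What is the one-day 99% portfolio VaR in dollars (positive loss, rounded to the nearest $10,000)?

$2,150,000

σ_p² = 0.78²·1.83² + 0.22²·2.99² + 2·0.5·0.78·0.22·1.83·2.99 = 3.4091 (%²).
σ_p = √3.4091 = 1.846%.
VaR = 2.326 × 1.846% = 4.294%; on $50,000,000 that is $2,147,000.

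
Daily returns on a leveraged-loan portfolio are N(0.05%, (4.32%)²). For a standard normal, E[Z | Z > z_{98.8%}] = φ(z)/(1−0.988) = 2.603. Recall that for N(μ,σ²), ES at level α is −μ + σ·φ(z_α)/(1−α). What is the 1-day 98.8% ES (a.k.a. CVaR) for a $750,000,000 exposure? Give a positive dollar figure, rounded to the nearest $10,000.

ES = −(0.05%) + 4.32% × 2.603 = 11.195%.
On $750,000,000: 0.11195 × $750,000,000 = $83,962,500.

$83,960,000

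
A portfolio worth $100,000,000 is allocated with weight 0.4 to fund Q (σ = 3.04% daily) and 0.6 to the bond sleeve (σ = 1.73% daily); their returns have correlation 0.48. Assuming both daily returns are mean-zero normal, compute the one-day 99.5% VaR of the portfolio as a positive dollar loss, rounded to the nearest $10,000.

σ_p² = 0.4²·3.04² + 0.6²·1.73² + 2·0.48·0.4·0.6·3.04·1.73 = 3.7678 (%²).
σ_p = √3.7678 = 1.941%.
At 99.5%, z = 2.576.
VaR = 2.576 × 1.941% = 5.000%; on $100,000,000 that is $5,000,000.

$5,000,000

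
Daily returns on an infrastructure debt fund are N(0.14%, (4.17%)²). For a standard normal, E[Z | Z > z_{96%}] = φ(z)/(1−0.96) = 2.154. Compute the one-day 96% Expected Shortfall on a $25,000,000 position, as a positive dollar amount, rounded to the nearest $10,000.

$2,210,000

ES = −(0.14%) + 4.17% × 2.154 = 8.842%.
On $25,000,000: 0.08842 × $25,000,000 = $2,210,500.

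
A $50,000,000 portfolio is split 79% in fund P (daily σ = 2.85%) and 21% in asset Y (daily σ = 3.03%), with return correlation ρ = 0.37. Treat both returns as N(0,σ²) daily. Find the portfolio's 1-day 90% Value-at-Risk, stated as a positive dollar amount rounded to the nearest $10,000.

σ_p² = 0.79²·2.85² + 0.21²·3.03² + 2·0.37·0.79·0.21·2.85·3.03 = 6.5343 (%²).
σ_p = √6.5343 = 2.556%.
At 90%, z = 1.282.
VaR = 1.282 × 2.556% = 3.277%; on $50,000,000 that is $1,638,500.

$1,640,000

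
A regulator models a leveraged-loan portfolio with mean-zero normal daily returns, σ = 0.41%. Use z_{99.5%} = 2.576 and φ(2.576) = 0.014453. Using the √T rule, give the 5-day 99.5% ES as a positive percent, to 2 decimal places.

σ_{5d} = 0.41% × √5 = 0.917%.
ES multiplier = φ(z)/(1−α) = 0.014453/0.005 = 2.891.
ES = 0.917% × 2.891 = 2.651%.

2.65%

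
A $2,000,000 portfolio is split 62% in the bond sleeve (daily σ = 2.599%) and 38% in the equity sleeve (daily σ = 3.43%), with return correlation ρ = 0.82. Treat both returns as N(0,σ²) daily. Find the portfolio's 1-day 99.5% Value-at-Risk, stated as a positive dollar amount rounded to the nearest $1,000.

$143,000

σ_p² = 0.62²·2.599² + 0.38²·3.43² + 2·0.82·0.62·0.38·2.599·3.43 = 7.7398 (%²).
σ_p = √7.7398 = 2.782%.
At 99.5%, z = 2.576.
VaR = 2.576 × 2.782% = 7.166%; on $2,000,000 that is $143,320.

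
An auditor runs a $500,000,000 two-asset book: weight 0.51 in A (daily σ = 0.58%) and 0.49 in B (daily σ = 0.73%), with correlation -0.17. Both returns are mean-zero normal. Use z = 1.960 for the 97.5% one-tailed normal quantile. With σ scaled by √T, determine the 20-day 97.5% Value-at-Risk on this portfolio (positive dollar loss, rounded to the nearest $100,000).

σ_p = √(0.51²·0.58² + 0.49²·0.73² + 2·-0.17·0.51·0.49·0.58·0.73) = 0.424%.
σ_{20d} = 0.424% × √20 = 1.896%.
VaR = 1.960 × 1.896% = 3.716%; on $500,000,000 that is $18,580,000.

$18,600,000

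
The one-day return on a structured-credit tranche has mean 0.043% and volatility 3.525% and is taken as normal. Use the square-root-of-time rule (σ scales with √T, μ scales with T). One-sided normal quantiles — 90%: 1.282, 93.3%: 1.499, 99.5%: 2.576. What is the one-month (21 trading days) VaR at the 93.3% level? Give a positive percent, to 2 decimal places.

23.31%

σ_{21d} = 3.525% × √21 = 16.154%; μ_{21d} = 21 × 0.043% = 0.903%.
VaR = −(0.903%) + 1.499 × 16.154% = 23.312%.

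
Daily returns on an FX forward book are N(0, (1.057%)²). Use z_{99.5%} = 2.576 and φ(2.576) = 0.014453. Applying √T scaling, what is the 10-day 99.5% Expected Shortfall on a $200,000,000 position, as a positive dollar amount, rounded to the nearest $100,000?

σ_{10d} = 1.057% × √10 = 3.343%.
ES multiplier = φ(z)/(1−α) = 0.014453/0.005 = 2.891.
ES = 3.343% × 2.891 = 9.665%; on $200,000,000: $19,330,000.

$19,300,000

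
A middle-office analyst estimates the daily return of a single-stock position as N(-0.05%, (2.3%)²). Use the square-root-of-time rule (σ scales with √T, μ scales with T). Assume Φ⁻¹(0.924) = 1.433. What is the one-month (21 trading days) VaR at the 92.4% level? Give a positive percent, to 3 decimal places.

16.154%

σ_{21d} = 2.3% × √21 = 10.540%; μ_{21d} = 21 × -0.05% = -1.050%.
VaR = −(-1.050%) + 1.433 × 10.540% = 16.154%.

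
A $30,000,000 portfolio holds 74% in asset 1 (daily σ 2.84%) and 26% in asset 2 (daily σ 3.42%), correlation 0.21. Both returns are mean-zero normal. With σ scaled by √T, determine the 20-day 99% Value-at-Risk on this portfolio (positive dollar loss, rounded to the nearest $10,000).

σ_p = √(0.74²·2.84² + 0.26²·3.42² + 2·0.21·0.74·0.26·2.84·3.42) = 2.448%.
σ_{20d} = 2.448% × √20 = 10.948%.
z(99%) = 2.326.
VaR = 2.326 × 10.948% = 25.465%; on $30,000,000 that is $7,639,500.

$7,640,000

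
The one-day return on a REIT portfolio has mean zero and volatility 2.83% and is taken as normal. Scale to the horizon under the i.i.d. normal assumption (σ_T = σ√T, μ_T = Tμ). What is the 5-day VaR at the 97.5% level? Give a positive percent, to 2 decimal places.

At 97.5%, z = 1.960.
σ_{5d} = 2.83% × √5 = 6.328%.
VaR = 1.960 × 6.328% = 12.403%.

12.40%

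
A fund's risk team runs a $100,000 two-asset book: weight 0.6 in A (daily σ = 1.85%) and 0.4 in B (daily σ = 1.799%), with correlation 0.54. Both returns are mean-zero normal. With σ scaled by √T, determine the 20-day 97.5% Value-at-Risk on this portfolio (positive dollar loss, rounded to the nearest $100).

σ_p = √(0.6²·1.85² + 0.4²·1.799² + 2·0.54·0.6·0.4·1.85·1.799) = 1.616%.
σ_{20d} = 1.616% × √20 = 7.227%.
z(97.5%) = 1.960.
VaR = 1.960 × 7.227% = 14.165%; on $100,000 that is $14,165.

$14,200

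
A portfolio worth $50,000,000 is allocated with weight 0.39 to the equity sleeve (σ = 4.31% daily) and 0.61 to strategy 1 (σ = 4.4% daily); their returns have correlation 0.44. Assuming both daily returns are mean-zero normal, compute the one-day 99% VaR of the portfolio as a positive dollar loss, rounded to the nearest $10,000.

$4,350,000

σ_p² = 0.39²·4.31² + 0.61²·4.4² + 2·0.44·0.39·0.61·4.31·4.4 = 13.9994 (%²).
σ_p = √13.9994 = 3.742%.
At 99%, z = 2.326.
VaR = 2.326 × 3.742% = 8.704%; on $50,000,000 that is $4,352,000.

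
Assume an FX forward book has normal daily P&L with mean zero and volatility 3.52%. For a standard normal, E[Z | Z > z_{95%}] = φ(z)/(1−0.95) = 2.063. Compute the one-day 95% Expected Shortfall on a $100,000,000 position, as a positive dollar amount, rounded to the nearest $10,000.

ES = 3.52% × 2.063 = 7.262%.
On $100,000,000: 0.07262 × $100,000,000 = $7,262,000.

$7,260,000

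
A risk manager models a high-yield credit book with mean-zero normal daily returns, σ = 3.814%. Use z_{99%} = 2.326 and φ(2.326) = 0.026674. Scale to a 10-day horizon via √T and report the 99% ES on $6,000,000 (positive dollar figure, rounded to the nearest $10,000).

σ_{10d} = 3.814% × √10 = 12.061%.
ES multiplier = φ(z)/(1−α) = 0.026674/0.01 = 2.667.
ES = 12.061% × 2.667 = 32.167%; on $6,000,000: $1,930,020.

$1,930,000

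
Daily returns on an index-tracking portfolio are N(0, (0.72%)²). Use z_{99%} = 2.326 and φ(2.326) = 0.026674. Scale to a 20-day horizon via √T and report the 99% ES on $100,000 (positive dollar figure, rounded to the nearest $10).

$8,590

σ_{20d} = 0.72% × √20 = 3.220%.
ES multiplier = φ(z)/(1−α) = 0.026674/0.01 = 2.667.
ES = 3.220% × 2.667 = 8.588%; on $100,000: $8,588.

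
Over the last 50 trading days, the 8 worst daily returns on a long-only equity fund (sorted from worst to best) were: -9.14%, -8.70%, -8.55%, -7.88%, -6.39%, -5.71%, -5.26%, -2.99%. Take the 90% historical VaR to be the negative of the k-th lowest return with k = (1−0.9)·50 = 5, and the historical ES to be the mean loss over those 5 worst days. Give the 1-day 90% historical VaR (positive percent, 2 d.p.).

k = 5; the 5th lowest return is -6.39%, so VaR = 6.39%.

6.39%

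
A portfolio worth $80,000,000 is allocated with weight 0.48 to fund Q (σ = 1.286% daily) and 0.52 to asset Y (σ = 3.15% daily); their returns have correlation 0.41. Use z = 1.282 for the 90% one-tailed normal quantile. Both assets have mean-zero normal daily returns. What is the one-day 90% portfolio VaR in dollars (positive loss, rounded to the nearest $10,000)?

$2,020,000

σ_p² = 0.48²·1.286² + 0.52²·3.15² + 2·0.41·0.48·0.52·1.286·3.15 = 3.8932 (%²).
σ_p = √3.8932 = 1.973%.
VaR = 1.282 × 1.973% = 2.529%; on $80,000,000 that is $2,023,200.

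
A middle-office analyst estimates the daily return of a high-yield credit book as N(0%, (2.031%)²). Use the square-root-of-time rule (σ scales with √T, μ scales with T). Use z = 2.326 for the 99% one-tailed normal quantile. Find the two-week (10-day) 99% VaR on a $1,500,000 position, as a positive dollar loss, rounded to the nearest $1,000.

$224,000

σ_{10d} = 2.031% × √10 = 6.423%.
VaR = 2.326 × 6.423% = 14.940%.
On $1,500,000: 0.14940 × $1,500,000 = $224,100.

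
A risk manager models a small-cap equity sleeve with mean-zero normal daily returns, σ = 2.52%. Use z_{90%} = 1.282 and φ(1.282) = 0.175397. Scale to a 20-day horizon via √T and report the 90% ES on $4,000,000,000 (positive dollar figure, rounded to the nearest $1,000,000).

$791,000,000

σ_{20d} = 2.52% × √20 = 11.270%.
ES multiplier = φ(z)/(1−α) = 0.175397/0.1 = 1.754.
ES = 11.270% × 1.754 = 19.768%; on $4,000,000,000: $790,720,000.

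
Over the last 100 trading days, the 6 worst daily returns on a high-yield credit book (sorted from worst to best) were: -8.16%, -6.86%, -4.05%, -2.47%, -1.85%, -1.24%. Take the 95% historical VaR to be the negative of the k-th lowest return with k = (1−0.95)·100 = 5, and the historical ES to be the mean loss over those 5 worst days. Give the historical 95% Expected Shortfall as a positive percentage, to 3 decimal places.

The 5 worst returns sum to -23.39%.
ES = −(-23.39%) / 5 = 4.678%.

4.678%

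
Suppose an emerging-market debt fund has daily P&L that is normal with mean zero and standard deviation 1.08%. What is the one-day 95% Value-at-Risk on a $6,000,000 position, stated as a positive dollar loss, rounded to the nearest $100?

$106,600

At 95% one-sided, z = 1.645.
VaR = z·σ = 1.645 × 1.08% = 1.777%.
On $6,000,000: 0.01777 × $6,000,000 = $106,620.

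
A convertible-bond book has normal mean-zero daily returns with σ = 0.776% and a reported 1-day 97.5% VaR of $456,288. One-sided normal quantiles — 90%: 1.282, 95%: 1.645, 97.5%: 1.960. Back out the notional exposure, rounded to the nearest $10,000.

VaR as a fraction of value: z·σ = 1.960 × 0.776% = 1.52096%.
Position = $456,288 / 0.0152096 = $30,000,000.

$30,000,000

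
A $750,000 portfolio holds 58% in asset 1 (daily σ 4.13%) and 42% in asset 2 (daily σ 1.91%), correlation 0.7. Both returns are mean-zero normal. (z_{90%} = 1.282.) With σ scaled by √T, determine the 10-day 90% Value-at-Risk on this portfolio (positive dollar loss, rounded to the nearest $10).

$91,580

σ_p = √(0.58²·4.13² + 0.42²·1.91² + 2·0.7·0.58·0.42·4.13·1.91) = 3.012%.
σ_{10d} = 3.012% × √10 = 9.525%.
VaR = 1.282 × 9.525% = 12.211%; on $750,000 that is $91,582.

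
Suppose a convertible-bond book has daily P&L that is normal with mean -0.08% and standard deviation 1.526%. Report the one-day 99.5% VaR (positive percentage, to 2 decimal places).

4.01%

At 99.5% one-sided, z = 2.576.
VaR = −μ + z·σ = −(-0.08%) + 2.576 × 1.526% = 4.011%.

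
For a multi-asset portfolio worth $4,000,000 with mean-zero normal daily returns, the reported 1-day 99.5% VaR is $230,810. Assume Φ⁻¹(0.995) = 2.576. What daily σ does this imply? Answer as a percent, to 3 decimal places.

VaR as a fraction: $230,810 / $4,000,000 = 5.770%.
σ = VaR / z = 5.770% / 2.576 = 2.240%.

2.240%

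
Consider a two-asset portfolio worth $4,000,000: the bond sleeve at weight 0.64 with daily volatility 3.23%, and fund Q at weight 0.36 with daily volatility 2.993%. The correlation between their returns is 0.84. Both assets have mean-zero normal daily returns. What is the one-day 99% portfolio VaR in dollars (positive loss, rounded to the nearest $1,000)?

$282,000

σ_p² = 0.64²·3.23² + 0.36²·2.993² + 2·0.84·0.64·0.36·3.23·2.993 = 9.1763 (%²).
σ_p = √9.1763 = 3.029%.
At 99%, z = 2.326.
VaR = 2.326 × 3.029% = 7.045%; on $4,000,000 that is $281,800.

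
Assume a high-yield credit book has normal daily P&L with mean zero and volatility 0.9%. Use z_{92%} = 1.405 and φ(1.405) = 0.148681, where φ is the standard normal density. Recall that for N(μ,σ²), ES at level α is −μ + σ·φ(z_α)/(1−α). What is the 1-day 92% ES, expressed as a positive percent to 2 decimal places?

Tail multiplier: φ(z)/(1−α) = 0.148681 / 0.08 = 1.859.
ES = 0.9% × 1.859 = 1.673%.

1.67%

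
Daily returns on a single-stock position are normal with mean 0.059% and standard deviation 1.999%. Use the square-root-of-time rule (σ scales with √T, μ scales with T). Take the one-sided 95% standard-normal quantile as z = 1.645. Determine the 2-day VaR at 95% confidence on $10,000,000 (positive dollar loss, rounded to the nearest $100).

σ_{2d} = 1.999% × √2 = 2.827%; μ_{2d} = 2 × 0.059% = 0.118%.
VaR = −(0.118%) + 1.645 × 2.827% = 4.532%.
On $10,000,000: 0.04532 × $10,000,000 = $453,200.

$453,200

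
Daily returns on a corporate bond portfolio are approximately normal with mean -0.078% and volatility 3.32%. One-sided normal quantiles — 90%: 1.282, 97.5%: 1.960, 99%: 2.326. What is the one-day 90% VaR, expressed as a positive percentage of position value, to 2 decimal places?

4.33%

VaR = −μ + z·σ = −(-0.078%) + 1.282 × 3.32% = 4.334%.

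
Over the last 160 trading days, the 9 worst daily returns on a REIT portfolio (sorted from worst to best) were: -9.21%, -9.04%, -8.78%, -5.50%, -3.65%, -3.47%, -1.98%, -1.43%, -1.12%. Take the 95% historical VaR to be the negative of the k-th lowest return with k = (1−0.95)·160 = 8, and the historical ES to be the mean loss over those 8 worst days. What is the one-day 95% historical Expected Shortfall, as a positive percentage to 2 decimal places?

5.38%

The 8 worst returns sum to -43.06%.
ES = −(-43.06%) / 8 = 5.3825% ≈ 5.38%.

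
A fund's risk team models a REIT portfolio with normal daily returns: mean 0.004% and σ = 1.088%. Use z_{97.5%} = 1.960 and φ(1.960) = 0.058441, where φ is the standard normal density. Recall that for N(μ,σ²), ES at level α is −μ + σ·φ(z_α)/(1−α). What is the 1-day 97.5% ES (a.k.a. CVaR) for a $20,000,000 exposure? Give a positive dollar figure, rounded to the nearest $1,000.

$508,000

Tail multiplier: φ(z)/(1−α) = 0.058441 / 0.025 = 2.338.
ES = −(0.004%) + 1.088% × 2.338 = 2.540%.
On $20,000,000: 0.02540 × $20,000,000 = $508,000.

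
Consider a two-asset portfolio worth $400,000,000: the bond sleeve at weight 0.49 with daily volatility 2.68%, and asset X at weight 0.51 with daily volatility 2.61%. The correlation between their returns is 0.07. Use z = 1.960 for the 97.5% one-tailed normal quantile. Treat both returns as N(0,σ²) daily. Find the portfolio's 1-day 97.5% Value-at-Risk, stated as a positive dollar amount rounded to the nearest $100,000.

$15,200,000

σ_p² = 0.49²·2.68² + 0.51²·2.61² + 2·0.07·0.49·0.51·2.68·2.61 = 3.7410 (%²).
σ_p = √3.7410 = 1.934%.
VaR = 1.960 × 1.934% = 3.791%; on $400,000,000 that is $15,164,000.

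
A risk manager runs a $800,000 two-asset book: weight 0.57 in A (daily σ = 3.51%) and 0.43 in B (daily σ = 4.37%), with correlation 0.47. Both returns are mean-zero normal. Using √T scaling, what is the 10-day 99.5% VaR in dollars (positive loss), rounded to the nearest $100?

σ_p = √(0.57²·3.51² + 0.43²·4.37² + 2·0.47·0.57·0.43·3.51·4.37) = 3.327%.
σ_{10d} = 3.327% × √10 = 10.521%.
z(99.5%) = 2.576.
VaR = 2.576 × 10.521% = 27.102%; on $800,000 that is $216,816.

$216,800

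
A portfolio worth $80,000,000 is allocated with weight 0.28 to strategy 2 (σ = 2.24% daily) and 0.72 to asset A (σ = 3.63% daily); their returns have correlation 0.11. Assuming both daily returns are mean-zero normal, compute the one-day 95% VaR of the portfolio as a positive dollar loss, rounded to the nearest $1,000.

σ_p² = 0.28²·2.24² + 0.72²·3.63² + 2·0.11·0.28·0.72·2.24·3.63 = 7.5849 (%²).
σ_p = √7.5849 = 2.754%.
At 95%, z = 1.645.
VaR = 1.645 × 2.754% = 4.530%; on $80,000,000 that is $3,624,000.

$3,624,000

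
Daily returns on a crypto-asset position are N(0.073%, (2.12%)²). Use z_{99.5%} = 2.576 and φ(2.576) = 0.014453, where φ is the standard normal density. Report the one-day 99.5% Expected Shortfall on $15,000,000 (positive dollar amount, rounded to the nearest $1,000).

$908,000

Tail multiplier: φ(z)/(1−α) = 0.014453 / 0.005 = 2.891.
ES = −(0.073%) + 2.12% × 2.891 = 6.056%.
On $15,000,000: 0.06056 × $15,000,000 = $908,400.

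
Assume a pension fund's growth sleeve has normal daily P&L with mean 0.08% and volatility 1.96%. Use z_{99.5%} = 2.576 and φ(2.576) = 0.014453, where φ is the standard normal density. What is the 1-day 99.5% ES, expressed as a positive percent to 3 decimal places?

5.586%

Tail multiplier: φ(z)/(1−α) = 0.014453 / 0.005 = 2.891.
ES = −(0.08%) + 1.96% × 2.891 = 5.586%.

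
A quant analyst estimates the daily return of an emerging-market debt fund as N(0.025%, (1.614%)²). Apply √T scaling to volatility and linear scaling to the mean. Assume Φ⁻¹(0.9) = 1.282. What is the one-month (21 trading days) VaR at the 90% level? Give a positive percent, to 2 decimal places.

8.96%

σ_{21d} = 1.614% × √21 = 7.396%; μ_{21d} = 21 × 0.025% = 0.525%.
VaR = −(0.525%) + 1.282 × 7.396% = 8.957%.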